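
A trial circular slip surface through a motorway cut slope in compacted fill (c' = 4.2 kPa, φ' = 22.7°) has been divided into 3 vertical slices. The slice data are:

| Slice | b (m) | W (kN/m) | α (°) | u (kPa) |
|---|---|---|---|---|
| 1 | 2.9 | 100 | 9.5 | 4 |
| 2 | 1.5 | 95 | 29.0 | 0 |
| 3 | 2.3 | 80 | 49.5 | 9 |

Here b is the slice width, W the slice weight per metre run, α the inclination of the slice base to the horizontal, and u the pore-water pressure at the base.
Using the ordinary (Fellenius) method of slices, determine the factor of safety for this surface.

Ordinary method of slices: FS = Σ[c'·Δl_i + (W_i cosα_i − u_i·Δl_i)·tanφ'] / Σ W_i sinα_i, with Δl_i = b_i / cosα_i.
Slice 1: Δl = 2.9/cos9.5° = 2.940 m; N'_1 = 100·cos9.5° − 4·2.940 = 86.9; c'Δl = 12.35; W sinα = 16.5
Slice 2: Δl = 1.5/cos29.0° = 1.715 m; N'_2 = 95·cos29.0° − 0·1.715 = 83.1; c'Δl = 7.20; W sinα = 46.1
Slice 3: Δl = 2.3/cos49.5° = 3.541 m; N'_3 = 80·cos49.5° − 9·3.541 = 20.1; c'Δl = 14.87; W sinα = 60.8
Σc'Δl = 34.4 kN/m; ΣN' = 190.0 kN/m; ΣW sinα = 123.4 kN/m
Resisting = 34.4 + 190.0·tan22.7° = 34.4 + 79.5 = 113.9 kN/m
FS = 113.9 / 123.4 = 0.923

FS = 0.92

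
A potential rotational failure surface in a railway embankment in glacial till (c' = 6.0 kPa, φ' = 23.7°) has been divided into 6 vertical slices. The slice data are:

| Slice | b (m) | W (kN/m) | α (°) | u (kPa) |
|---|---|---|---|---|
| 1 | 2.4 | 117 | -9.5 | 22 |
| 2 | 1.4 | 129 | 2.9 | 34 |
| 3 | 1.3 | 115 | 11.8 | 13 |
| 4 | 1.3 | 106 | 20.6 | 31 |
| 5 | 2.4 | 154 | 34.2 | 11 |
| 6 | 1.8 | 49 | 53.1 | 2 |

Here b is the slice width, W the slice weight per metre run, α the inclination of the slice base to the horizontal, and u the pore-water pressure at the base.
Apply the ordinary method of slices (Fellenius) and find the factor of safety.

Ordinary method of slices: FS = Σ[c'·Δl_i + (W_i cosα_i − u_i·Δl_i)·tanφ'] / Σ W_i sinα_i, with Δl_i = b_i / cosα_i.
Slice 1: Δl = 2.4/cos(-9.5°) = 2.433 m; N'_1 = 117·cos(-9.5°) − 22·2.433 = 61.9; c'Δl = 14.60; W sinα = -19.3
Slice 2: Δl = 1.4/cos2.9° = 1.402 m; N'_2 = 129·cos2.9° − 34·1.402 = 81.2; c'Δl = 8.41; W sinα = 6.5
Slice 3: Δl = 1.3/cos11.8° = 1.328 m; N'_3 = 115·cos11.8° − 13·1.328 = 95.3; c'Δl = 7.97; W sinα = 23.5
Slice 4: Δl = 1.3/cos20.6° = 1.389 m; N'_4 = 106·cos20.6° − 31·1.389 = 56.2; c'Δl = 8.33; W sinα = 37.3
Slice 5: Δl = 2.4/cos34.2° = 2.902 m; N'_5 = 154·cos34.2° − 11·2.902 = 95.5; c'Δl = 17.41; W sinα = 86.6
Slice 6: Δl = 1.8/cos53.1° = 2.998 m; N'_6 = 49·cos53.1° − 2·2.998 = 23.4; c'Δl = 17.99; W sinα = 39.2
Σc'Δl = 74.7 kN/m; ΣN' = 413.4 kN/m; ΣW sinα = 173.8 kN/m
Resisting = 74.7 + 413.4·tan23.7° = 74.7 + 181.5 = 256.2 kN/m
FS = 256.2 / 173.8 = 1.474

FS = 1.47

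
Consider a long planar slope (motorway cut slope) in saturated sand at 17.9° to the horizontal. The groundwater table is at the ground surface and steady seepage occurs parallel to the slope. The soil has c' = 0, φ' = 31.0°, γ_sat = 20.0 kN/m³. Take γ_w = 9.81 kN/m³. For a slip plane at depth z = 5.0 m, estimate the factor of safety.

FS = 0.95

With seepage parallel to the slope and the water table at the surface, the effective normal stress on the slip plane uses the buoyant unit weight γ' = γ_sat − γ_w while the driving shear stress uses γ_sat:
FS = [c' + γ' z cos²β tanφ'] / [γ_sat z sinβ cosβ]
(For c' = 0 this reduces to FS = (γ'/γ_sat)·tanφ'/tanβ.)
γ' = 20.0 − 9.81 = 10.19 kN/m³
Numerator = 0.0 + 10.19·5.0·cos²17.9°·tan31.0° = 0.0 + 10.19·5.0·0.9055·0.6009 = 27.722 kPa
Denominator = 20.0·5.0·sin17.9°·cos17.9° = 20.0·5.0·0.3074·0.9516 = 29.248 kPa
FS = 27.722 / 29.248 = 0.948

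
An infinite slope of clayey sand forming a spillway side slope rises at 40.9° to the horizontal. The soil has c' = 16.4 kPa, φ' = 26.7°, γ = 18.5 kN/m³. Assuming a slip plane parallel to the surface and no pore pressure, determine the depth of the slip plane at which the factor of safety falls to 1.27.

z = 2.60 m

Setting FS = 1.27 in FS = [c' + γz cos²β tanφ'] / [γz sinβ cosβ] and solving for z:
z = c' / [γ cosβ (FS·sinβ − cosβ·tanφ')]
  = 16.4 / [18.5·cos40.9°·(1.27·sin40.9° − cos40.9°·tan26.7°)]
  = 16.4 / [18.5·0.7559·(1.27·0.6547 − 0.7559·0.5029)]
  = 16.4 / 6.3116 = 2.598 m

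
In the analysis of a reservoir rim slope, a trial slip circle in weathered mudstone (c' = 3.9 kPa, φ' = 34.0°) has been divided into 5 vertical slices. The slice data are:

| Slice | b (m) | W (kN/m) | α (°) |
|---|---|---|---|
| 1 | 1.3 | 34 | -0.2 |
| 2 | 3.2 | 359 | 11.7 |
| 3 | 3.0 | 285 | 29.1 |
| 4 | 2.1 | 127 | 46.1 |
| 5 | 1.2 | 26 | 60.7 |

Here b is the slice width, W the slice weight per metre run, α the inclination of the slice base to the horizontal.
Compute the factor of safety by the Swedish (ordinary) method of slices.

FS = 1.69

Ordinary method of slices: FS = Σ[c'·Δl_i + (W_i cosα_i)·tanφ'] / Σ W_i sinα_i, with Δl_i = b_i / cosα_i.
Slice 1: Δl = 1.3/cos(-0.2°) = 1.300 m; N'_1 = 34·cos(-0.2°) = 34.0; c'Δl = 5.07; W sinα = -0.1
Slice 2: Δl = 3.2/cos11.7° = 3.268 m; N'_2 = 359·cos11.7° = 351.5; c'Δl = 12.74; W sinα = 72.8
Slice 3: Δl = 3.0/cos29.1° = 3.433 m; N'_3 = 285·cos29.1° = 249.0; c'Δl = 13.39; W sinα = 138.6
Slice 4: Δl = 2.1/cos46.1° = 3.029 m; N'_4 = 127·cos46.1° = 88.1; c'Δl = 11.81; W sinα = 91.5
Slice 5: Δl = 1.2/cos60.7° = 2.452 m; N'_5 = 26·cos60.7° = 12.7; c'Δl = 9.56; W sinα = 22.7
Σc'Δl = 52.6 kN/m; ΣN' = 735.4 kN/m; ΣW sinα = 325.5 kN/m
Resisting = 52.6 + 735.4·tan34.0° = 52.6 + 496.0 = 548.6 kN/m
FS = 548.6 / 325.5 = 1.685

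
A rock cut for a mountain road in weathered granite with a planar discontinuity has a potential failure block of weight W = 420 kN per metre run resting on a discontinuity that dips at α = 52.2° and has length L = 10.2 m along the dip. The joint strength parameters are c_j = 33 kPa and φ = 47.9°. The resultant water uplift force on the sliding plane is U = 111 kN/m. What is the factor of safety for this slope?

FS = 1.50

Resolving the block weight along and normal to the plane and applying the Mohr–Coulomb strength on the joint:
N' = W cosα − U = 420·cos52.2° − 111 = 146.4 kN/m
Driving force T = W sinα = 420·sin52.2° = 331.9 kN/m
Resisting force R = c_j·L + N'·tanφ = 33·10.2 + 146.4·tan47.9° = 336.6 + 162.0 = 498.6 kN/m
FS = R / T = 498.6 / 331.9 = 1.503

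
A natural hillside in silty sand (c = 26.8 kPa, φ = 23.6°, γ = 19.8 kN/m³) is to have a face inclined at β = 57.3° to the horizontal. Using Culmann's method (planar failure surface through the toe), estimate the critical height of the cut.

H_c = 24.84 m

Culmann's analysis gives the critical failure plane at α_cr = (β + φ)/2 = (57.3 + 23.6)/2 = 40.5°, and the critical height
H_c = (4c/γ) · sinβ cosφ / [1 − cos(β − φ)]
    = (4·26.8/19.8) · sin57.3°·cos23.6° / [1 − cos(33.7°)]
    = 5.414 · 0.8415·0.9164 / [1 − 0.8320]
    = 5.414 · 0.7711 / 0.1680
    = 24.84 m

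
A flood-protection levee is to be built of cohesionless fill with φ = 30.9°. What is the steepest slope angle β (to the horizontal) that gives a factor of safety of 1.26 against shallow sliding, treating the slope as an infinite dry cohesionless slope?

For an infinite dry cohesionless slope FS = tanφ/tanβ, so tanβ = tanφ / FS.
tanβ = tan30.9° / 1.26 = 0.5985 / 1.26 = 0.4750
β = arctan(0.4750) = 25.41°

β = 25.4°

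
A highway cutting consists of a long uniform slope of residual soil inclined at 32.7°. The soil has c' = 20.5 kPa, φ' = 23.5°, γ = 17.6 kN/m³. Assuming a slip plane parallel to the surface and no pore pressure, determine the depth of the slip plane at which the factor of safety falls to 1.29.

Setting FS = 1.29 in FS = [c' + γz cos²β tanφ'] / [γz sinβ cosβ] and solving for z:
z = c' / [γ cosβ (FS·sinβ − cosβ·tanφ')]
  = 20.5 / [17.6·cos32.7°·(1.29·sin32.7° − cos32.7°·tan23.5°)]
  = 20.5 / [17.6·0.8415·(1.29·0.5402 − 0.8415·0.4348)]
  = 20.5 / 4.9025 = 4.182 m

z = 4.18 m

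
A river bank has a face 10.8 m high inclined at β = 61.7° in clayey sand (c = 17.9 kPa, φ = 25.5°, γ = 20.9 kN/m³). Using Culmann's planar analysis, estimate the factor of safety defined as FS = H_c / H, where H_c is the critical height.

H_c = (4c/γ) · sinβ cosφ / [1 − cos(β − φ)]
    = (4·17.9/20.9) · sin61.7°·cos25.5° / [1 − cos36.2°]
    = 3.426 · 0.7947 / 0.1930 = 14.10 m
FS = H_c / H = 14.10 / 10.8 = 1.306

FS = 1.31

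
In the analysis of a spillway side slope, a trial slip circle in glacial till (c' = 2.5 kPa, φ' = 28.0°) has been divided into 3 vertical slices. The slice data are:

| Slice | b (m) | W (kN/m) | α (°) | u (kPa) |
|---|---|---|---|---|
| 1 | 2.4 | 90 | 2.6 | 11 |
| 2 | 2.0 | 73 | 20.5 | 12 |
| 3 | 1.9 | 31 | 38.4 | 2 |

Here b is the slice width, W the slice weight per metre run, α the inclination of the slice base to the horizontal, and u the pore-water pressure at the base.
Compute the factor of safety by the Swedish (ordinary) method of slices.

FS = 1.72

Ordinary method of slices: FS = Σ[c'·Δl_i + (W_i cosα_i − u_i·Δl_i)·tanφ'] / Σ W_i sinα_i, with Δl_i = b_i / cosα_i.
Slice 1: Δl = 2.4/cos2.6° = 2.402 m; N'_1 = 90·cos2.6° − 11·2.402 = 63.5; c'Δl = 6.01; W sinα = 4.1
Slice 2: Δl = 2.0/cos20.5° = 2.135 m; N'_2 = 73·cos20.5° − 12·2.135 = 42.8; c'Δl = 5.34; W sinα = 25.6
Slice 3: Δl = 1.9/cos38.4° = 2.424 m; N'_3 = 31·cos38.4° − 2·2.424 = 19.4; c'Δl = 6.06; W sinα = 19.3
Σc'Δl = 17.4 kN/m; ΣN' = 125.7 kN/m; ΣW sinα = 48.9 kN/m
Resisting = 17.4 + 125.7·tan28.0° = 17.4 + 66.8 = 84.2 kN/m
FS = 84.2 / 48.9 = 1.722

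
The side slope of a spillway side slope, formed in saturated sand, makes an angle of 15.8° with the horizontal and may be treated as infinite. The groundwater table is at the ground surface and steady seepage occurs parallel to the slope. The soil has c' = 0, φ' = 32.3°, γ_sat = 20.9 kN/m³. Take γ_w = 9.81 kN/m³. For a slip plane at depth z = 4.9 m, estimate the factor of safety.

FS = 1.19

With seepage parallel to the slope and the water table at the surface, the effective normal stress on the slip plane uses the buoyant unit weight γ' = γ_sat − γ_w while the driving shear stress uses γ_sat:
FS = [c' + γ' z cos²β tanφ'] / [γ_sat z sinβ cosβ]
(For c' = 0 this reduces to FS = (γ'/γ_sat)·tanφ'/tanβ.)
γ' = 20.9 − 9.81 = 11.09 kN/m³
Numerator = 0.0 + 11.09·4.9·cos²15.8°·tan32.3° = 0.0 + 11.09·4.9·0.9259·0.6322 = 31.806 kPa
Denominator = 20.9·4.9·sin15.8°·cos15.8° = 20.9·4.9·0.2723·0.9622 = 26.831 kPa
FS = 31.806 / 26.831 = 1.185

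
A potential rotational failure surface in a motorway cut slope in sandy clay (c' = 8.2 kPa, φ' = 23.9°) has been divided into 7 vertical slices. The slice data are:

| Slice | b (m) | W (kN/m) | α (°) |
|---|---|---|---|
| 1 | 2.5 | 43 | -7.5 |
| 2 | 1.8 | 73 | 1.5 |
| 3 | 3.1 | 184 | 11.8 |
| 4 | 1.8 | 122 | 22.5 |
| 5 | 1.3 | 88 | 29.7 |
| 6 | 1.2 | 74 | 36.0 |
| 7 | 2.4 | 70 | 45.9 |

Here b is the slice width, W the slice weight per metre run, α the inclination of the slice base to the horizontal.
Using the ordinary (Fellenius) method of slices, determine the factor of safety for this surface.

Ordinary method of slices: FS = Σ[c'·Δl_i + (W_i cosα_i)·tanφ'] / Σ W_i sinα_i, with Δl_i = b_i / cosα_i.
Slice 1: Δl = 2.5/cos(-7.5°) = 2.522 m; N'_1 = 43·cos(-7.5°) = 42.6; c'Δl = 20.68; W sinα = -5.6
Slice 2: Δl = 1.8/cos1.5° = 1.801 m; N'_2 = 73·cos1.5° = 73.0; c'Δl = 14.77; W sinα = 1.9
Slice 3: Δl = 3.1/cos11.8° = 3.167 m; N'_3 = 184·cos11.8° = 180.1; c'Δl = 25.97; W sinα = 37.6
Slice 4: Δl = 1.8/cos22.5° = 1.948 m; N'_4 = 122·cos22.5° = 112.7; c'Δl = 15.98; W sinα = 46.7
Slice 5: Δl = 1.3/cos29.7° = 1.497 m; N'_5 = 88·cos29.7° = 76.4; c'Δl = 12.27; W sinα = 43.6
Slice 6: Δl = 1.2/cos36.0° = 1.483 m; N'_6 = 74·cos36.0° = 59.9; c'Δl = 12.16; W sinα = 43.5
Slice 7: Δl = 2.4/cos45.9° = 3.449 m; N'_7 = 70·cos45.9° = 48.7; c'Δl = 28.28; W sinα = 50.3
Σc'Δl = 130.1 kN/m; ΣN' = 593.5 kN/m; ΣW sinα = 218.0 kN/m
Resisting = 130.1 + 593.5·tan23.9° = 130.1 + 263.0 = 393.1 kN/m
FS = 393.1 / 218.0 = 1.803

FS = 1.80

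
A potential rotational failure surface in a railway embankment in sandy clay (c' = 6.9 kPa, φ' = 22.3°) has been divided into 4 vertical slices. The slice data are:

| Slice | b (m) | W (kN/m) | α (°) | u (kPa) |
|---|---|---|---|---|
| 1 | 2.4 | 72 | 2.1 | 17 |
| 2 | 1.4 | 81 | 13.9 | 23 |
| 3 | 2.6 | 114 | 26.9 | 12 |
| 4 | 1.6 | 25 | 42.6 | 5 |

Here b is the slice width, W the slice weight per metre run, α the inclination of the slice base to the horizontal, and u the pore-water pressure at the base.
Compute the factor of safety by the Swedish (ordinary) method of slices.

Ordinary method of slices: FS = Σ[c'·Δl_i + (W_i cosα_i − u_i·Δl_i)·tanφ'] / Σ W_i sinα_i, with Δl_i = b_i / cosα_i.
Slice 1: Δl = 2.4/cos2.1° = 2.402 m; N'_1 = 72·cos2.1° − 17·2.402 = 31.1; c'Δl = 16.57; W sinα = 2.6
Slice 2: Δl = 1.4/cos13.9° = 1.442 m; N'_2 = 81·cos13.9° − 23·1.442 = 45.5; c'Δl = 9.95; W sinα = 19.5
Slice 3: Δl = 2.6/cos26.9° = 2.915 m; N'_3 = 114·cos26.9° − 12·2.915 = 66.7; c'Δl = 20.12; W sinα = 51.6
Slice 4: Δl = 1.6/cos42.6° = 2.174 m; N'_4 = 25·cos42.6° − 5·2.174 = 7.5; c'Δl = 15.00; W sinα = 16.9
Σc'Δl = 61.6 kN/m; ΣN' = 150.8 kN/m; ΣW sinα = 90.6 kN/m
Resisting = 61.6 + 150.8·tan22.3° = 61.6 + 61.8 = 123.5 kN/m
FS = 123.5 / 90.6 = 1.363

FS = 1.36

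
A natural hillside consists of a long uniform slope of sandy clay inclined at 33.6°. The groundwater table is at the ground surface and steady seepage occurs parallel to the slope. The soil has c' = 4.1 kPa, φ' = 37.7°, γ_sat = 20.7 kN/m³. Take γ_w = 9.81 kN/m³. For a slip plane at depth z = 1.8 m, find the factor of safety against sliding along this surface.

With seepage parallel to the slope and the water table at the surface, the effective normal stress on the slip plane uses the buoyant unit weight γ' = γ_sat − γ_w while the driving shear stress uses γ_sat:
FS = [c' + γ' z cos²β tanφ'] / [γ_sat z sinβ cosβ]
γ' = 20.7 − 9.81 = 10.89 kN/m³
Numerator = 4.1 + 10.89·1.8·cos²33.6°·tan37.7° = 4.1 + 10.89·1.8·0.6938·0.7729 = 14.611 kPa
Denominator = 20.7·1.8·sin33.6°·cos33.6° = 20.7·1.8·0.5534·0.8329 = 17.174 kPa
FS = 14.611 / 17.174 = 0.851

FS = 0.85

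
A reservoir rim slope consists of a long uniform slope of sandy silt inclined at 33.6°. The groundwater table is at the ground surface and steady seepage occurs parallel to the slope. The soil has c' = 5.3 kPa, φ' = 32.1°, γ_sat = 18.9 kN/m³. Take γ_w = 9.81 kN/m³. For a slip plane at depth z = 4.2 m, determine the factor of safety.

With seepage parallel to the slope and the water table at the surface, the effective normal stress on the slip plane uses the buoyant unit weight γ' = γ_sat − γ_w while the driving shear stress uses γ_sat:
FS = [c' + γ' z cos²β tanφ'] / [γ_sat z sinβ cosβ]
γ' = 18.9 − 9.81 = 9.09 kN/m³
Numerator = 5.3 + 9.09·4.2·cos²33.6°·tan32.1° = 5.3 + 9.09·4.2·0.6938·0.6273 = 21.915 kPa
Denominator = 18.9·4.2·sin33.6°·cos33.6° = 18.9·4.2·0.5534·0.8329 = 36.589 kPa
FS = 21.915 / 36.589 = 0.599

FS = 0.60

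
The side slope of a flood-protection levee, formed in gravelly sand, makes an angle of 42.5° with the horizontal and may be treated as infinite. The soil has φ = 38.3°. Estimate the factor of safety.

For a dry cohesionless infinite slope the factor of safety is FS = tanφ / tanβ.
FS = tan38.3° / tan42.5° = 0.7898 / 0.9163 = 0.862

FS = 0.86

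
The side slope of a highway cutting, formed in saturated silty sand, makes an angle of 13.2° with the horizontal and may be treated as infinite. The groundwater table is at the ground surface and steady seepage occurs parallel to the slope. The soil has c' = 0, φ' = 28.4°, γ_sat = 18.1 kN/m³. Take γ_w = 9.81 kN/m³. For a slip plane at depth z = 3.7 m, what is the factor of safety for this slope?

FS = 1.06

With seepage parallel to the slope and the water table at the surface, the effective normal stress on the slip plane uses the buoyant unit weight γ' = γ_sat − γ_w while the driving shear stress uses γ_sat:
FS = [c' + γ' z cos²β tanφ'] / [γ_sat z sinβ cosβ]
(For c' = 0 this reduces to FS = (γ'/γ_sat)·tanφ'/tanβ.)
γ' = 18.1 − 9.81 = 8.29 kN/m³
Numerator = 0.0 + 8.29·3.7·cos²13.2°·tan28.4° = 0.0 + 8.29·3.7·0.9479·0.5407 = 15.720 kPa
Denominator = 18.1·3.7·sin13.2°·cos13.2° = 18.1·3.7·0.2284·0.9736 = 14.889 kPa
FS = 15.720 / 14.889 = 1.056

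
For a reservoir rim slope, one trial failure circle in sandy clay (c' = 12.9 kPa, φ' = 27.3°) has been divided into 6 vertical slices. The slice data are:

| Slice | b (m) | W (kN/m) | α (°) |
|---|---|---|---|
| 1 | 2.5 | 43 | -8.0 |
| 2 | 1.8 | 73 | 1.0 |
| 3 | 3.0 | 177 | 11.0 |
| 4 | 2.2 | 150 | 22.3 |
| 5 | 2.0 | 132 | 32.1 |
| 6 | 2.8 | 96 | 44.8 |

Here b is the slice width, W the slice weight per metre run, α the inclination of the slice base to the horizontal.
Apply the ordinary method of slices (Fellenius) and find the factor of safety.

FS = 2.33

Ordinary method of slices: FS = Σ[c'·Δl_i + (W_i cosα_i)·tanφ'] / Σ W_i sinα_i, with Δl_i = b_i / cosα_i.
Slice 1: Δl = 2.5/cos(-8.0°) = 2.525 m; N'_1 = 43·cos(-8.0°) = 42.6; c'Δl = 32.57; W sinα = -6.0
Slice 2: Δl = 1.8/cos1.0° = 1.800 m; N'_2 = 73·cos1.0° = 73.0; c'Δl = 23.22; W sinα = 1.3
Slice 3: Δl = 3.0/cos11.0° = 3.056 m; N'_3 = 177·cos11.0° = 173.7; c'Δl = 39.42; W sinα = 33.8
Slice 4: Δl = 2.2/cos22.3° = 2.378 m; N'_4 = 150·cos22.3° = 138.8; c'Δl = 30.67; W sinα = 56.9
Slice 5: Δl = 2.0/cos32.1° = 2.361 m; N'_5 = 132·cos32.1° = 111.8; c'Δl = 30.46; W sinα = 70.1
Slice 6: Δl = 2.8/cos44.8° = 3.946 m; N'_6 = 96·cos44.8° = 68.1; c'Δl = 50.90; W sinα = 67.6
Σc'Δl = 207.2 kN/m; ΣN' = 608.0 kN/m; ΣW sinα = 223.8 kN/m
Resisting = 207.2 + 608.0·tan27.3° = 207.2 + 313.8 = 521.1 kN/m
FS = 521.1 / 223.8 = 2.329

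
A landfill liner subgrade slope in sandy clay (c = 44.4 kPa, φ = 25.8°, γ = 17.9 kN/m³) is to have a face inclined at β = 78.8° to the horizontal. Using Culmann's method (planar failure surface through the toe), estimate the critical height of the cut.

H_c = 22.01 m

Culmann's analysis gives the critical failure plane at α_cr = (β + φ)/2 = (78.8 + 25.8)/2 = 52.3°, and the critical height
H_c = (4c/γ) · sinβ cosφ / [1 − cos(β − φ)]
    = (4·44.4/17.9) · sin78.8°·cos25.8° / [1 − cos(53.0°)]
    = 9.922 · 0.9810·0.9003 / [1 − 0.6018]
    = 9.922 · 0.8832 / 0.3982
    = 22.01 m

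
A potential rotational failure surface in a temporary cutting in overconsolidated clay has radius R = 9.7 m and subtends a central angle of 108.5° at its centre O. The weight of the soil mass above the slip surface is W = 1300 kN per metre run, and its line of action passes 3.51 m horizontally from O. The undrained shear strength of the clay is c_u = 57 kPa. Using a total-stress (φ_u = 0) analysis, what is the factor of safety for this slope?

Taking moments about the centre O, the resisting moment is provided by the undrained shear strength acting along the arc:
Arc length L_a = R·θ = 9.7·(108.5°·π/180) = 9.7·1.8937 = 18.37 m
M_R = c_u·L_a·R = 57·18.37·9.7 = 10156.1 kN·m/m
M_D = W·d = 1300·3.51 = 4563.0 kN·m/m
FS = M_R / M_D = 10156.1 / 4563.0 = 2.226

FS = 2.23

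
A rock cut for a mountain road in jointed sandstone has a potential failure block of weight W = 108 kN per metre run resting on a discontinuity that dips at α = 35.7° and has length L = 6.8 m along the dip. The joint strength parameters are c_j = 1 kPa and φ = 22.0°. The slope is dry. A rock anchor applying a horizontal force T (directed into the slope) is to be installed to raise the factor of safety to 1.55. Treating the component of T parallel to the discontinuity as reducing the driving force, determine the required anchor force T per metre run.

Resolving forces along and normal to the sliding plane, with the horizontal anchor force T adding T·sinα to the effective normal force and T·cosα acting up the plane against the driving force:
FS = [c_jL + (W cosα + T sinα) tanφ] / [W sinα − T cosα]
Without the anchor: N' = 87.7 kN/m, driving T_d = 63.0 kN/m, resisting R = 1·6.8 + 87.7·tan22.0° = 42.2 kN/m, FS = 0.67.
Setting FS = 1.55 and solving for T:
1.55·(63.0 − T cos35.7°) = 42.2 + T sin35.7°·tan22.0°
T·(sin35.7°·tan22.0° + 1.55·cos35.7°) = 1.55·63.0 − 42.2
T·(0.5835·0.4040 + 1.55·0.8121) = 97.7 − 42.2 = 55.4
T·1.4945 = 55.4
T = 37.1 kN/m

T = 37 kN/m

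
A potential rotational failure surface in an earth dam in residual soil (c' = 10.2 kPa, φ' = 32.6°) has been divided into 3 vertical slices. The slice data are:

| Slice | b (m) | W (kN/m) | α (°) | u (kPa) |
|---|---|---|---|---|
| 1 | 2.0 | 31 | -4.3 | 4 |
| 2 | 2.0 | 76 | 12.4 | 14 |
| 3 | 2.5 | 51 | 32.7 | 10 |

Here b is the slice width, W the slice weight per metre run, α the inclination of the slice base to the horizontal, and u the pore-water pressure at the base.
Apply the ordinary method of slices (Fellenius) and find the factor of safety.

FS = 2.98

Ordinary method of slices: FS = Σ[c'·Δl_i + (W_i cosα_i − u_i·Δl_i)·tanφ'] / Σ W_i sinα_i, with Δl_i = b_i / cosα_i.
Slice 1: Δl = 2.0/cos(-4.3°) = 2.006 m; N'_1 = 31·cos(-4.3°) − 4·2.006 = 22.9; c'Δl = 20.46; W sinα = -2.3
Slice 2: Δl = 2.0/cos12.4° = 2.048 m; N'_2 = 76·cos12.4° − 14·2.048 = 45.6; c'Δl = 20.89; W sinα = 16.3
Slice 3: Δl = 2.5/cos32.7° = 2.971 m; N'_3 = 51·cos32.7° − 10·2.971 = 13.2; c'Δl = 30.30; W sinα = 27.6
Σc'Δl = 71.6 kN/m; ΣN' = 81.7 kN/m; ΣW sinα = 41.5 kN/m
Resisting = 71.6 + 81.7·tan32.6° = 71.6 + 52.2 = 123.9 kN/m
FS = 123.9 / 41.5 = 2.981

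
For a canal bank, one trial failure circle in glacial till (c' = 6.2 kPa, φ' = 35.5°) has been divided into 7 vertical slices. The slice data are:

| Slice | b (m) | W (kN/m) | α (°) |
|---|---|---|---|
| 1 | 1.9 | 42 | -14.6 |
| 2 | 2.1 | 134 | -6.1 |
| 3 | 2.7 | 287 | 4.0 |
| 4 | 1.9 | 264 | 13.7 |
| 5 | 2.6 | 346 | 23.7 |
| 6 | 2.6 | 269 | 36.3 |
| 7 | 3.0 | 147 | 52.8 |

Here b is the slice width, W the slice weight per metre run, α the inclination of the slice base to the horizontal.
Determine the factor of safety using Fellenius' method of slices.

FS = 2.28

Ordinary method of slices: FS = Σ[c'·Δl_i + (W_i cosα_i)·tanφ'] / Σ W_i sinα_i, with Δl_i = b_i / cosα_i.
Slice 1: Δl = 1.9/cos(-14.6°) = 1.963 m; N'_1 = 42·cos(-14.6°) = 40.6; c'Δl = 12.17; W sinα = -10.6
Slice 2: Δl = 2.1/cos(-6.1°) = 2.112 m; N'_2 = 134·cos(-6.1°) = 133.2; c'Δl = 13.09; W sinα = -14.2
Slice 3: Δl = 2.7/cos4.0° = 2.707 m; N'_3 = 287·cos4.0° = 286.3; c'Δl = 16.78; W sinα = 20.0
Slice 4: Δl = 1.9/cos13.7° = 1.956 m; N'_4 = 264·cos13.7° = 256.5; c'Δl = 12.12; W sinα = 62.5
Slice 5: Δl = 2.6/cos23.7° = 2.839 m; N'_5 = 346·cos23.7° = 316.8; c'Δl = 17.60; W sinα = 139.1
Slice 6: Δl = 2.6/cos36.3° = 3.226 m; N'_6 = 269·cos36.3° = 216.8; c'Δl = 20.00; W sinα = 159.3
Slice 7: Δl = 3.0/cos52.8° = 4.962 m; N'_7 = 147·cos52.8° = 88.9; c'Δl = 30.76; W sinα = 117.1
Σc'Δl = 122.5 kN/m; ΣN' = 1339.2 kN/m; ΣW sinα = 473.1 kN/m
Resisting = 122.5 + 1339.2·tan35.5° = 122.5 + 955.2 = 1077.8 kN/m
FS = 1077.8 / 473.1 = 2.278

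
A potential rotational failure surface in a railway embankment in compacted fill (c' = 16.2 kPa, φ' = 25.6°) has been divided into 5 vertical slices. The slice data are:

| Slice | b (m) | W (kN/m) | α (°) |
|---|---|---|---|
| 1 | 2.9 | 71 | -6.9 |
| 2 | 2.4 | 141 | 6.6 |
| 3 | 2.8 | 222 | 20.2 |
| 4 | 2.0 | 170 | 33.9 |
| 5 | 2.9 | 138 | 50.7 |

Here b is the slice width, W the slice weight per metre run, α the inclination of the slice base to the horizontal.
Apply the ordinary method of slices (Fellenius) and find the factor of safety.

Ordinary method of slices: FS = Σ[c'·Δl_i + (W_i cosα_i)·tanφ'] / Σ W_i sinα_i, with Δl_i = b_i / cosα_i.
Slice 1: Δl = 2.9/cos(-6.9°) = 2.921 m; N'_1 = 71·cos(-6.9°) = 70.5; c'Δl = 47.32; W sinα = -8.5
Slice 2: Δl = 2.4/cos6.6° = 2.416 m; N'_2 = 141·cos6.6° = 140.1; c'Δl = 39.14; W sinα = 16.2
Slice 3: Δl = 2.8/cos20.2° = 2.984 m; N'_3 = 222·cos20.2° = 208.3; c'Δl = 48.33; W sinα = 76.7
Slice 4: Δl = 2.0/cos33.9° = 2.410 m; N'_4 = 170·cos33.9° = 141.1; c'Δl = 39.04; W sinα = 94.8
Slice 5: Δl = 2.9/cos50.7° = 4.579 m; N'_5 = 138·cos50.7° = 87.4; c'Δl = 74.17; W sinα = 106.8
Σc'Δl = 248.0 kN/m; ΣN' = 647.4 kN/m; ΣW sinα = 285.9 kN/m
Resisting = 248.0 + 647.4·tan25.6° = 248.0 + 310.2 = 558.2 kN/m
FS = 558.2 / 285.9 = 1.952

FS = 1.95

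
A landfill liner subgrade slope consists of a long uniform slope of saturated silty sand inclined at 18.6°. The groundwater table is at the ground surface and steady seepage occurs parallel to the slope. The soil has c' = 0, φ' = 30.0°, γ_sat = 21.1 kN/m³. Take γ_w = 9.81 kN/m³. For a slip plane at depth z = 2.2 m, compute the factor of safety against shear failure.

FS = 0.92

With seepage parallel to the slope and the water table at the surface, the effective normal stress on the slip plane uses the buoyant unit weight γ' = γ_sat − γ_w while the driving shear stress uses γ_sat:
FS = [c' + γ' z cos²β tanφ'] / [γ_sat z sinβ cosβ]
(For c' = 0 this reduces to FS = (γ'/γ_sat)·tanφ'/tanβ.)
γ' = 21.1 − 9.81 = 11.29 kN/m³
Numerator = 0.0 + 11.29·2.2·cos²18.6°·tan30.0° = 0.0 + 11.29·2.2·0.8983·0.5774 = 12.881 kPa
Denominator = 21.1·2.2·sin18.6°·cos18.6° = 21.1·2.2·0.3190·0.9478 = 14.033 kPa
FS = 12.881 / 14.033 = 0.918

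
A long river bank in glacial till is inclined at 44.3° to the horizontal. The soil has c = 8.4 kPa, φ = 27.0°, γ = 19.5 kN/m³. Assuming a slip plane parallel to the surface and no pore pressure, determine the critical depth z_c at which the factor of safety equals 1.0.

Setting FS = 1.00 in FS = [c + γz cos²β tanφ] / [γz sinβ cosβ] and solving for z:
z = c / [γ cosβ (FS·sinβ − cosβ·tanφ)]
  = 8.4 / [19.5·cos44.3°·(1.00·sin44.3° − cos44.3°·tan27.0°)]
  = 8.4 / [19.5·0.7157·(1.00·0.6984 − 0.7157·0.5095)]
  = 8.4 / 4.6578 = 1.803 m

z_c = 1.80 m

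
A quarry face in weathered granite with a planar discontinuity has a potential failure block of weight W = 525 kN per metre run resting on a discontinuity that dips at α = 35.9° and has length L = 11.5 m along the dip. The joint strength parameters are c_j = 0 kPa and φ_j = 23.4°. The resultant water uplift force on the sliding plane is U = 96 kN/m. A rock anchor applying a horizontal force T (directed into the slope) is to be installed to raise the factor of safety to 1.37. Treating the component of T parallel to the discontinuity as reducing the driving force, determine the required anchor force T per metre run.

Resolving forces along and normal to the sliding plane, with the horizontal anchor force T adding T·sinα to the effective normal force and T·cosα acting up the plane against the driving force:
FS = [c_jL + (W cosα − U + T sinα) tanφ_j] / [W sinα − T cosα]
Without the anchor: N' = 329.3 kN/m, driving T_d = 307.8 kN/m, resisting R = 0·11.5 + 329.3·tan23.4° = 142.5 kN/m, FS = 0.46.
Setting FS = 1.37 and solving for T:
1.37·(307.8 − T cos35.9°) = 142.5 + T sin35.9°·tan23.4°
T·(sin35.9°·tan23.4° + 1.37·cos35.9°) = 1.37·307.8 − 142.5
T·(0.5864·0.4327 + 1.37·0.8100) = 421.7 − 142.5 = 279.3
T·1.3635 = 279.3
T = 204.8 kN/m

T = 205 kN/m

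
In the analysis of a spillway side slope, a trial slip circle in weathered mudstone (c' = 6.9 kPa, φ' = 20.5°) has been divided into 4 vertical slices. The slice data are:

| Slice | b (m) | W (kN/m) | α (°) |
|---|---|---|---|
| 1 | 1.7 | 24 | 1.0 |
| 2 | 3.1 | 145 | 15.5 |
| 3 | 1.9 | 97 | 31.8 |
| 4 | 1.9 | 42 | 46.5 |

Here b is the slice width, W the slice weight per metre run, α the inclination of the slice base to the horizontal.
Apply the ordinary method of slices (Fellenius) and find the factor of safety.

Ordinary method of slices: FS = Σ[c'·Δl_i + (W_i cosα_i)·tanφ'] / Σ W_i sinα_i, with Δl_i = b_i / cosα_i.
Slice 1: Δl = 1.7/cos1.0° = 1.700 m; N'_1 = 24·cos1.0° = 24.0; c'Δl = 11.73; W sinα = 0.4
Slice 2: Δl = 3.1/cos15.5° = 3.217 m; N'_2 = 145·cos15.5° = 139.7; c'Δl = 22.20; W sinα = 38.7
Slice 3: Δl = 1.9/cos31.8° = 2.236 m; N'_3 = 97·cos31.8° = 82.4; c'Δl = 15.43; W sinα = 51.1
Slice 4: Δl = 1.9/cos46.5° = 2.760 m; N'_4 = 42·cos46.5° = 28.9; c'Δl = 19.05; W sinα = 30.5
Σc'Δl = 68.4 kN/m; ΣN' = 275.1 kN/m; ΣW sinα = 120.7 kN/m
Resisting = 68.4 + 275.1·tan20.5° = 68.4 + 102.8 = 171.2 kN/m
FS = 171.2 / 120.7 = 1.418

FS = 1.42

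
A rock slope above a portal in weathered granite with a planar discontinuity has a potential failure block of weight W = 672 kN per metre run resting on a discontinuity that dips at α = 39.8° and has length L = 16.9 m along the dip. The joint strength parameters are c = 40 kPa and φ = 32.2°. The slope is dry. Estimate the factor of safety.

FS = 2.33

Resolving the block weight along and normal to the plane and applying the Mohr–Coulomb strength on the joint:
N' = W cosα = 672·cos39.8° = 516.3 kN/m
Driving force T = W sinα = 672·sin39.8° = 430.2 kN/m
Resisting force R = c·L + N'·tanφ = 40·16.9 + 516.3·tan32.2° = 676.0 + 325.1 = 1001.1 kN/m
FS = R / T = 1001.1 / 430.2 = 2.327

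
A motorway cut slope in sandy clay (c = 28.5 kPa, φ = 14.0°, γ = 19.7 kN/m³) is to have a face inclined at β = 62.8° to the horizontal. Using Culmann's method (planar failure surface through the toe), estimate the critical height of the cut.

H_c = 14.63 m

Culmann's analysis gives the critical failure plane at α_cr = (β + φ)/2 = (62.8 + 14.0)/2 = 38.4°, and the critical height
H_c = (4c/γ) · sinβ cosφ / [1 − cos(β − φ)]
    = (4·28.5/19.7) · sin62.8°·cos14.0° / [1 − cos(48.8°)]
    = 5.787 · 0.8894·0.9703 / [1 − 0.6587]
    = 5.787 · 0.8630 / 0.3413
    = 14.63 m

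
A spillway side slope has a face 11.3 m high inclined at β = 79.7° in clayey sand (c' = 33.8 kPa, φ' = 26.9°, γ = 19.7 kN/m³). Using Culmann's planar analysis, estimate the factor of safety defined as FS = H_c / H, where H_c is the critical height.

H_c = (4c'/γ) · sinβ cosφ' / [1 − cos(β − φ')]
    = (4·33.8/19.7) · sin79.7°·cos26.9° / [1 − cos52.8°]
    = 6.863 · 0.8774 / 0.3954 = 15.23 m
FS = H_c / H = 15.23 / 11.3 = 1.348

FS = 1.35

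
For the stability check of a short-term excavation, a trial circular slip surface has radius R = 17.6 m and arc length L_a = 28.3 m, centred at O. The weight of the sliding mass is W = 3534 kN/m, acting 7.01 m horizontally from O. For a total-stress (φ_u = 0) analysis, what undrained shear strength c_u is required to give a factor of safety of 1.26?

FS = c_u·L_a·R / (W·d), so c_u = FS·W·d / (L_a·R).
c_u = 1.26·3534·7.01 / (28.30·17.6) = 31214.4 / 498.08 = 62.67 kPa

c_u = 62.7 kPa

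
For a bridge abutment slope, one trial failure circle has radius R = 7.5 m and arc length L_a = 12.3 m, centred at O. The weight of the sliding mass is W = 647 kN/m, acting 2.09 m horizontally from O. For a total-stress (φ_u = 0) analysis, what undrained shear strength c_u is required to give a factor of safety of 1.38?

c_u = 20.2 kPa

FS = c_u·L_a·R / (W·d), so c_u = FS·W·d / (L_a·R).
c_u = 1.38·647·2.09 / (12.30·7.5) = 1866.1 / 92.25 = 20.23 kPa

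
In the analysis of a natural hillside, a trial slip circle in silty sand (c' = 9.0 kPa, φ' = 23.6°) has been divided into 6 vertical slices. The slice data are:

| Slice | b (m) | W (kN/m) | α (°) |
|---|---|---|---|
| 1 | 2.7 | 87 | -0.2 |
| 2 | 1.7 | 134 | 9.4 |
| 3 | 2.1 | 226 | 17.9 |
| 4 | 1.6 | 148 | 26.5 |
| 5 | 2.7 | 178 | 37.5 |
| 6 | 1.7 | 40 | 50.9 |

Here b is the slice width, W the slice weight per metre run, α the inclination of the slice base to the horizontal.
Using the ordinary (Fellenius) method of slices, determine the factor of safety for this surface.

FS = 1.52

Ordinary method of slices: FS = Σ[c'·Δl_i + (W_i cosα_i)·tanφ'] / Σ W_i sinα_i, with Δl_i = b_i / cosα_i.
Slice 1: Δl = 2.7/cos(-0.2°) = 2.700 m; N'_1 = 87·cos(-0.2°) = 87.0; c'Δl = 24.30; W sinα = -0.3
Slice 2: Δl = 1.7/cos9.4° = 1.723 m; N'_2 = 134·cos9.4° = 132.2; c'Δl = 15.51; W sinα = 21.9
Slice 3: Δl = 2.1/cos17.9° = 2.207 m; N'_3 = 226·cos17.9° = 215.1; c'Δl = 19.86; W sinα = 69.5
Slice 4: Δl = 1.6/cos26.5° = 1.788 m; N'_4 = 148·cos26.5° = 132.5; c'Δl = 16.09; W sinα = 66.0
Slice 5: Δl = 2.7/cos37.5° = 3.403 m; N'_5 = 178·cos37.5° = 141.2; c'Δl = 30.63; W sinα = 108.4
Slice 6: Δl = 1.7/cos50.9° = 2.696 m; N'_6 = 40·cos50.9° = 25.2; c'Δl = 24.26; W sinα = 31.0
Σc'Δl = 130.6 kN/m; ΣN' = 733.2 kN/m; ΣW sinα = 296.5 kN/m
Resisting = 130.6 + 733.2·tan23.6° = 130.6 + 320.3 = 451.0 kN/m
FS = 451.0 / 296.5 = 1.521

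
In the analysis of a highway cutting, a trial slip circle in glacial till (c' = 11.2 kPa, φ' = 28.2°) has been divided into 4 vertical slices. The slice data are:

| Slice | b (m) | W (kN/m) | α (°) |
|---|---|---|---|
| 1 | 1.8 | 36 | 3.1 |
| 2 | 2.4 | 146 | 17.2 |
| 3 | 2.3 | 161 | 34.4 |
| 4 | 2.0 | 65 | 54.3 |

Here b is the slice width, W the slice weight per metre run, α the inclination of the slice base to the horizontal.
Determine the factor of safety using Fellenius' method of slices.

Ordinary method of slices: FS = Σ[c'·Δl_i + (W_i cosα_i)·tanφ'] / Σ W_i sinα_i, with Δl_i = b_i / cosα_i.
Slice 1: Δl = 1.8/cos3.1° = 1.803 m; N'_1 = 36·cos3.1° = 35.9; c'Δl = 20.19; W sinα = 1.9
Slice 2: Δl = 2.4/cos17.2° = 2.512 m; N'_2 = 146·cos17.2° = 139.5; c'Δl = 28.14; W sinα = 43.2
Slice 3: Δl = 2.3/cos34.4° = 2.787 m; N'_3 = 161·cos34.4° = 132.8; c'Δl = 31.22; W sinα = 91.0
Slice 4: Δl = 2.0/cos54.3° = 3.427 m; N'_4 = 65·cos54.3° = 37.9; c'Δl = 38.39; W sinα = 52.8
Σc'Δl = 117.9 kN/m; ΣN' = 346.2 kN/m; ΣW sinα = 188.9 kN/m
Resisting = 117.9 + 346.2·tan28.2° = 117.9 + 185.6 = 303.6 kN/m
FS = 303.6 / 188.9 = 1.607

FS = 1.61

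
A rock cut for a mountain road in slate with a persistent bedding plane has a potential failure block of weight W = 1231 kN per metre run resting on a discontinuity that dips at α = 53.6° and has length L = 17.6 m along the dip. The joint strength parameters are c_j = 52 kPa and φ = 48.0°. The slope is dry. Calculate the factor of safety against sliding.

Resolving the block weight along and normal to the plane and applying the Mohr–Coulomb strength on the joint:
N' = W cosα = 1231·cos53.6° = 730.5 kN/m
Driving force T = W sinα = 1231·sin53.6° = 990.8 kN/m
Resisting force R = c_j·L + N'·tanφ = 52·17.6 + 730.5·tan48.0° = 915.2 + 811.3 = 1726.5 kN/m
FS = R / T = 1726.5 / 990.8 = 1.742

FS = 1.74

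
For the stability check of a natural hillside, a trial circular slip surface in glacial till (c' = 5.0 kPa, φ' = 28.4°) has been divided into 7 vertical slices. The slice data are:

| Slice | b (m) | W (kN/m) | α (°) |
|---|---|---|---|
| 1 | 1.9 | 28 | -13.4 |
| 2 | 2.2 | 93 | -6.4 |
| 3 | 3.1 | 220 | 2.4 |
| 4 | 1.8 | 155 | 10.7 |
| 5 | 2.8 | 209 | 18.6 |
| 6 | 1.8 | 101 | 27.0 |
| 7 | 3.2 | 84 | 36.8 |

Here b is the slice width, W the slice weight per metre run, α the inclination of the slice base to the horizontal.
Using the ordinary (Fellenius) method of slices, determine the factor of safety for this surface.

Ordinary method of slices: FS = Σ[c'·Δl_i + (W_i cosα_i)·tanφ'] / Σ W_i sinα_i, with Δl_i = b_i / cosα_i.
Slice 1: Δl = 1.9/cos(-13.4°) = 1.953 m; N'_1 = 28·cos(-13.4°) = 27.2; c'Δl = 9.77; W sinα = -6.5
Slice 2: Δl = 2.2/cos(-6.4°) = 2.214 m; N'_2 = 93·cos(-6.4°) = 92.4; c'Δl = 11.07; W sinα = -10.4
Slice 3: Δl = 3.1/cos2.4° = 3.103 m; N'_3 = 220·cos2.4° = 219.8; c'Δl = 15.51; W sinα = 9.2
Slice 4: Δl = 1.8/cos10.7° = 1.832 m; N'_4 = 155·cos10.7° = 152.3; c'Δl = 9.16; W sinα = 28.8
Slice 5: Δl = 2.8/cos18.6° = 2.954 m; N'_5 = 209·cos18.6° = 198.1; c'Δl = 14.77; W sinα = 66.7
Slice 6: Δl = 1.8/cos27.0° = 2.020 m; N'_6 = 101·cos27.0° = 90.0; c'Δl = 10.10; W sinα = 45.9
Slice 7: Δl = 3.2/cos36.8° = 3.996 m; N'_7 = 84·cos36.8° = 67.3; c'Δl = 19.98; W sinα = 50.3
Σc'Δl = 90.4 kN/m; ΣN' = 847.1 kN/m; ΣW sinα = 184.0 kN/m
Resisting = 90.4 + 847.1·tan28.4° = 90.4 + 458.0 = 548.4 kN/m
FS = 548.4 / 184.0 = 2.981

FS = 2.98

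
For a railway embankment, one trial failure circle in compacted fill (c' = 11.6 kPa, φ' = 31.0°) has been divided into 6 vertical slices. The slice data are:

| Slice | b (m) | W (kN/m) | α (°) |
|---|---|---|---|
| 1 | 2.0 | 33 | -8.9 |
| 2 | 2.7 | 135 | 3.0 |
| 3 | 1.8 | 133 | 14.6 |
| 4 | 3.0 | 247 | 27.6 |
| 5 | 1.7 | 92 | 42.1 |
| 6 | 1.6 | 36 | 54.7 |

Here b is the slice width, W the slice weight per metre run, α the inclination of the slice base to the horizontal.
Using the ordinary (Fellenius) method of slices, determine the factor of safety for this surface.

FS = 2.23

Ordinary method of slices: FS = Σ[c'·Δl_i + (W_i cosα_i)·tanφ'] / Σ W_i sinα_i, with Δl_i = b_i / cosα_i.
Slice 1: Δl = 2.0/cos(-8.9°) = 2.024 m; N'_1 = 33·cos(-8.9°) = 32.6; c'Δl = 23.48; W sinα = -5.1
Slice 2: Δl = 2.7/cos3.0° = 2.704 m; N'_2 = 135·cos3.0° = 134.8; c'Δl = 31.36; W sinα = 7.1
Slice 3: Δl = 1.8/cos14.6° = 1.860 m; N'_3 = 133·cos14.6° = 128.7; c'Δl = 21.58; W sinα = 33.5
Slice 4: Δl = 3.0/cos27.6° = 3.385 m; N'_4 = 247·cos27.6° = 218.9; c'Δl = 39.27; W sinα = 114.4
Slice 5: Δl = 1.7/cos42.1° = 2.291 m; N'_5 = 92·cos42.1° = 68.3; c'Δl = 26.58; W sinα = 61.7
Slice 6: Δl = 1.6/cos54.7° = 2.769 m; N'_6 = 36·cos54.7° = 20.8; c'Δl = 32.12; W sinα = 29.4
Σc'Δl = 174.4 kN/m; ΣN' = 604.1 kN/m; ΣW sinα = 241.0 kN/m
Resisting = 174.4 + 604.1·tan31.0° = 174.4 + 363.0 = 537.4 kN/m
FS = 537.4 / 241.0 = 2.230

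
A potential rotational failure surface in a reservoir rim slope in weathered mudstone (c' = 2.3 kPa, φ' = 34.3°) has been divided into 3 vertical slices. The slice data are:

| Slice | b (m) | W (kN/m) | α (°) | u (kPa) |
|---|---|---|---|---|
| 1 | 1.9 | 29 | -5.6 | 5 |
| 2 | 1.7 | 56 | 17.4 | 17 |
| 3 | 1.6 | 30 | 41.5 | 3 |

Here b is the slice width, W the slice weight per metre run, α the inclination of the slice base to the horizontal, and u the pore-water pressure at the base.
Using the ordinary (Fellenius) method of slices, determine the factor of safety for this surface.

FS = 1.58

Ordinary method of slices: FS = Σ[c'·Δl_i + (W_i cosα_i − u_i·Δl_i)·tanφ'] / Σ W_i sinα_i, with Δl_i = b_i / cosα_i.
Slice 1: Δl = 1.9/cos(-5.6°) = 1.909 m; N'_1 = 29·cos(-5.6°) − 5·1.909 = 19.3; c'Δl = 4.39; W sinα = -2.8
Slice 2: Δl = 1.7/cos17.4° = 1.782 m; N'_2 = 56·cos17.4° − 17·1.782 = 23.2; c'Δl = 4.10; W sinα = 16.7
Slice 3: Δl = 1.6/cos41.5° = 2.136 m; N'_3 = 30·cos41.5° − 3·2.136 = 16.1; c'Δl = 4.91; W sinα = 19.9
Σc'Δl = 13.4 kN/m; ΣN' = 58.5 kN/m; ΣW sinα = 33.8 kN/m
Resisting = 13.4 + 58.5·tan34.3° = 13.4 + 39.9 = 53.3 kN/m
FS = 53.3 / 33.8 = 1.578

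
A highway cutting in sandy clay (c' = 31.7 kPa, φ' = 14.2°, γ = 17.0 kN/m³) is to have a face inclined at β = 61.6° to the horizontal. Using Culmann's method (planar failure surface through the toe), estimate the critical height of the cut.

Culmann's analysis gives the critical failure plane at α_cr = (β + φ')/2 = (61.6 + 14.2)/2 = 37.9°, and the critical height
H_c = (4c'/γ) · sinβ cosφ' / [1 − cos(β − φ')]
    = (4·31.7/17.0) · sin61.6°·cos14.2° / [1 − cos(47.4°)]
    = 7.459 · 0.8796·0.9694 / [1 − 0.6769]
    = 7.459 · 0.8528 / 0.3231
    = 19.68 m

H_c = 19.68 m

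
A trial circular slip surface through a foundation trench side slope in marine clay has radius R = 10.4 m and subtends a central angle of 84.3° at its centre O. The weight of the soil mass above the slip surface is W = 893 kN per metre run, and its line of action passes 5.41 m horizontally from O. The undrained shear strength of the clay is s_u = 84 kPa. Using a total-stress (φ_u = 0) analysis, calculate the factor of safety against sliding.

FS = 2.77

Taking moments about the centre O, the resisting moment is provided by the undrained shear strength acting along the arc:
Arc length L_a = R·θ = 10.4·(84.3°·π/180) = 10.4·1.4713 = 15.30 m
M_R = s_u·L_a·R = 84·15.30·10.4 = 13367.5 kN·m/m
M_D = W·d = 893·5.41 = 4831.1 kN·m/m
FS = M_R / M_D = 13367.5 / 4831.1 = 2.767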